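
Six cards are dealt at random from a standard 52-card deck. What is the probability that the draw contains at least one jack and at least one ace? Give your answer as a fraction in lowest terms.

There are C(52,6) = 20358520 possible draws.
By inclusion-exclusion on the complements, draws missing all jacks or all aces: C(48,6) + C(48,6) − C(44,6) = 12271512 + 12271512 − 7059052 = 17483972.
So draws with at least one of each: 20358520 − 17483972 = 2874548, probability 2874548/20358520 = 718637/5089630.

718637/5089630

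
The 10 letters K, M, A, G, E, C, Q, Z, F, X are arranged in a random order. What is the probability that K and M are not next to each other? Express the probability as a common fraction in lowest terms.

4/5

There are 10! = 3628800 arrangements.
Arrangements with K and M adjacent: 2·9! = 725760.
So not adjacent: 3628800 − 725760 = 2903040, probability 2903040/3628800 = 4/5.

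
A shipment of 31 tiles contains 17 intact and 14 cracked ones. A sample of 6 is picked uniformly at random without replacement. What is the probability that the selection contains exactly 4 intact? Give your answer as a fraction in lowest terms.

Total number of selections: C(31,6) = 736281.
Selections with exactly 4 intact: choose 4 of the 17 intact and 2 of the 14 cracked, C(17,4)·C(14,2) = 2380·91 = 216580.
Probability = 216580/736281 = 2380/8091.

2380/8091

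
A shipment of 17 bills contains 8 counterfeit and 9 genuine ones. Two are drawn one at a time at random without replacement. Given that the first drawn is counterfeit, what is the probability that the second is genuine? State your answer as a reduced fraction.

9/16

After removing one counterfeit, 16 remain: 7 counterfeit and 9 genuine.
So the probability the next is genuine is 9/16.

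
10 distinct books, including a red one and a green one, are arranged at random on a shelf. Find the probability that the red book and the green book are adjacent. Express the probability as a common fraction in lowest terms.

There are 10! = 3628800 arrangements.
Treat the red book and the green book as a block: 9! arrangements of the blocks × 2 orders within the block = 2·362880 = 725760.
Probability = 725760/3628800 = 1/5.

1/5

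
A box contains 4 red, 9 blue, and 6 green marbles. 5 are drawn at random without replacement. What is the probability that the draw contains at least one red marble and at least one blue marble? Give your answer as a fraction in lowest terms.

49/68

There are C(19,5) = 11628 possible draws.
By inclusion-exclusion on the complements, draws missing all red or all blue: C(15,5) + C(10,5) − C(6,5) = 3003 + 252 − 6 = 3249.
So draws with at least one of each: 11628 − 3249 = 8379, probability 8379/11628 = 49/68.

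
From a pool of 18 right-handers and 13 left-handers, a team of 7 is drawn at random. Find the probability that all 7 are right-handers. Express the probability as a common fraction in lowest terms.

272/22475

There are C(31,7) = 2629575 possible selections.
Selections with all right-handers: C(18,7) = 31824.
Probability = 31824/2629575 = 272/22475.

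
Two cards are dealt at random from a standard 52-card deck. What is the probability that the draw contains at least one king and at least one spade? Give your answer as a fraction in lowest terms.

There are C(52,2) = 1326 possible draws.
By inclusion-exclusion on the complements, draws missing all kings or all spades: C(48,2) + C(39,2) − C(36,2) = 1128 + 741 − 630 = 1239.
So draws with at least one of each: 1326 − 1239 = 87, probability 87/1326 = 29/442.

29/442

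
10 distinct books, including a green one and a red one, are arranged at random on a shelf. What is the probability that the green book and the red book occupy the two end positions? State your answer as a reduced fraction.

There are 10! = 3628800 arrangements.
Place the green book and the red book at the ends in 2 ways, arrange the remaining 8 in 8! = 40320 ways: 2·40320 = 80640.
Probability = 80640/3628800 = 1/45.

1/45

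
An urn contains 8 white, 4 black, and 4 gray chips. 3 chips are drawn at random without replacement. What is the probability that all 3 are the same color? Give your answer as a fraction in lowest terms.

There are C(16,3) = 560 ways to draw 3 chips.
All same color: C(8,3) + C(4,3) + C(4,3) = 56 + 4 + 4 = 64.
Probability = 64/560 = 4/35.

4/35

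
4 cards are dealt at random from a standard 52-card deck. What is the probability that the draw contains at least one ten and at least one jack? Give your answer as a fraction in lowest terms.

1332/20825

There are C(52,4) = 270725 possible draws.
By inclusion-exclusion on the complements, draws missing all tens or all jacks: C(48,4) + C(48,4) − C(44,4) = 194580 + 194580 − 135751 = 253409.
So draws with at least one of each: 270725 − 253409 = 17316, probability 17316/270725 = 1332/20825.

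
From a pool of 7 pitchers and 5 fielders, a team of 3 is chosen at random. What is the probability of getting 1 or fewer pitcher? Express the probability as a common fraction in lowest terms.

4/11

There are C(12,3) = 220 ways to choose the 3.
Favorable selections (1 or fewer pitcher): C(7,0)·C(5,3) + C(7,1)·C(5,2) = 10 + 70 = 80.
Probability = 80/220 = 4/11.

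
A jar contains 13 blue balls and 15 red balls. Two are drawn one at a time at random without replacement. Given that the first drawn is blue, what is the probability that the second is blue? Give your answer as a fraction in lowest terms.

4/9

After removing one blue, 27 remain: 12 blue and 15 red.
So the probability the next is blue is 12/27 = 4/9.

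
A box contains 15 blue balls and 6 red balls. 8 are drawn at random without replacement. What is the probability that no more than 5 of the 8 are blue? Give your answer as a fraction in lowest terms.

397/969

There are C(21,8) = 203490 ways to choose the 8.
Count the complement (more than 5 blue): C(15,6)·C(6,2) + C(15,7)·C(6,1) + C(15,8)·C(6,0) = 75075 + 38610 + 6435 = 120120.
Probability = 1 − 120120/203490 = 83370/203490 = 397/969.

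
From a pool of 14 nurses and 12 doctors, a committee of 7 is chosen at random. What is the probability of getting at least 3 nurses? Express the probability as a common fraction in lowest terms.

There are C(26,7) = 657800 ways to choose the 7.
Count the complement (fewer than 3 nurses): C(14,0)·C(12,7) + C(14,1)·C(12,6) + C(14,2)·C(12,5) = 792 + 12936 + 72072 = 85800.
Probability = 1 − 85800/657800 = 572000/657800 = 20/23.

20/23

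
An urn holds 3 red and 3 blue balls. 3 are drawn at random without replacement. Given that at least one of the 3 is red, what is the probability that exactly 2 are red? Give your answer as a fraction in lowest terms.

Work in counts. Selections with at least one red: C(6,3) − C(3,3) = 20 − 1 = 19.
Of those, selections where exactly 2 are red: C(3,2)·C(3,1) = 3·3 = 9.
Conditional probability = 9/19.

9/19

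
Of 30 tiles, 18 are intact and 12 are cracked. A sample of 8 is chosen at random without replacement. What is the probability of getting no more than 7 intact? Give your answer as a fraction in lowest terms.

49651/50025

There are C(30,8) = 5852925 ways to choose the 8.
The complement is exactly 8 intact: C(18,8)·C(12,0) = 43758.
Probability = 1 − 43758/5852925 = 5809167/5852925 = 49651/50025.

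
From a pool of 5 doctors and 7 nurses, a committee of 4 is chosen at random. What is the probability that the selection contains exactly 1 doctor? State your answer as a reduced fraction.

35/99

There are C(12,4) = 495 ways to choose 4 from 12.
Selections with exactly 1 doctor: choose 1 of the 5 doctors and 3 of the 7 nurses, C(5,1)·C(7,3) = 5·35 = 175.
Probability = 175/495 = 35/99.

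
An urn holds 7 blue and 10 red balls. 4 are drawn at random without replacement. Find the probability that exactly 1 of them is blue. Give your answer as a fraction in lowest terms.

6/17

There are C(17,4) = 2380 ways to choose 4 from 17.
Selections with exactly 1 blue: choose 1 of the 7 blue and 3 of the 10 red, C(7,1)·C(10,3) = 7·120 = 840.
Probability = 840/2380 = 6/17.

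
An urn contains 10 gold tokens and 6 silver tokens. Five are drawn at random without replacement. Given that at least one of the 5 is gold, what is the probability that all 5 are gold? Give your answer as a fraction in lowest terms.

Work in counts. Selections with at least one gold: C(16,5) − C(6,5) = 4368 − 6 = 4362.
Of those, selections where all 5 are gold: C(10,5) = 252.
Conditional probability = 252/4362 = 42/727.

42/727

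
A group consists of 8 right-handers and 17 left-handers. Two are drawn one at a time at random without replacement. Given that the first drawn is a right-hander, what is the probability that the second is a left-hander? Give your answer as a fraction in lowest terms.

After removing one right-hander, 24 remain: 7 right-handers and 17 left-handers.
So the probability the next is a left-hander is 17/24.

17/24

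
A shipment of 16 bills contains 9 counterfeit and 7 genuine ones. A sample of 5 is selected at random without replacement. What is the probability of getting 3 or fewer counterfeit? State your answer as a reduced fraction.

There are C(16,5) = 4368 ways to choose the 5.
Count the complement (more than 3 counterfeit): C(9,4)·C(7,1) + C(9,5)·C(7,0) = 882 + 126 = 1008.
Probability = 1 − 1008/4368 = 3360/4368 = 10/13.

10/13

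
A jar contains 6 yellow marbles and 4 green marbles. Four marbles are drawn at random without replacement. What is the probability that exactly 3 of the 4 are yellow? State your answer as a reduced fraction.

8/21

The sample space is all 4-subsets of the 10: C(10,4) = 210.
Selections with exactly 3 yellow: choose 3 of the 6 yellow and 1 of the 4 green, C(6,3)·C(4,1) = 20·4 = 80.
Probability = 80/210 = 8/21.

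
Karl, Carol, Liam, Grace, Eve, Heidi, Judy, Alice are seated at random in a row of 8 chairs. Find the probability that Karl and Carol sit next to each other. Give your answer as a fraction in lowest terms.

1/4

There are 8! = 40320 arrangements.
Treat Karl and Carol as a block: 7! arrangements of the blocks × 2 orders within the block = 2·5040 = 10080.
Probability = 10080/40320 = 1/4.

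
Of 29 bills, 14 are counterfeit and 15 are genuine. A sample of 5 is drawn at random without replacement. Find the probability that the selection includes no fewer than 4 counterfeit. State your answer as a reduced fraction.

187/1305

Total selections: C(29,5) = 118755.
Favorable selections (no fewer than 4 counterfeit): C(14,4)·C(15,1) + C(14,5)·C(15,0) = 15015 + 2002 = 17017.
Probability = 17017/118755 = 187/1305.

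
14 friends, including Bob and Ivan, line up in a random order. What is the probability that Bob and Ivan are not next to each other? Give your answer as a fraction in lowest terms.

There are 14! = 87178291200 arrangements.
Arrangements with Bob and Ivan adjacent: 2·13! = 12454041600.
So not adjacent: 87178291200 − 12454041600 = 74724249600, probability 74724249600/87178291200 = 6/7.

6/7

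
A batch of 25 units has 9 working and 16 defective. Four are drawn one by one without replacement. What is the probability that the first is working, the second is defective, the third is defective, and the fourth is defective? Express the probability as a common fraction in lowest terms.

126/1265

Multiply the conditional probabilities at each draw: 9/25 · 16/24 · 15/23 · 14/22 = 30240/303600 = 126/1265.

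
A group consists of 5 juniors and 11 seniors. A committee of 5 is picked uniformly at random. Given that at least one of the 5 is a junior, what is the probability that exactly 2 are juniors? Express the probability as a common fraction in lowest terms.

275/651

Work in counts. Selections with at least one junior: C(16,5) − C(11,5) = 4368 − 462 = 3906.
Of those, selections where exactly 2 are juniors: C(5,2)·C(11,3) = 10·165 = 1650.
Conditional probability = 1650/3906 = 275/651.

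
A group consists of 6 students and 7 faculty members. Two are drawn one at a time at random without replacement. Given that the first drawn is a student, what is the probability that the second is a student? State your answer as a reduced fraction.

5/12

After removing one student, 12 remain: 5 students and 7 faculty members.
So the probability the next is a student is 5/12.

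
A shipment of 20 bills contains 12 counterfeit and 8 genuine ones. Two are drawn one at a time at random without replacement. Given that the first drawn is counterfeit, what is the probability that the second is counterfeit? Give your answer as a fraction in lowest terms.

11/19

After removing one counterfeit, 19 remain: 11 counterfeit and 8 genuine.
So the probability the next is counterfeit is 11/19.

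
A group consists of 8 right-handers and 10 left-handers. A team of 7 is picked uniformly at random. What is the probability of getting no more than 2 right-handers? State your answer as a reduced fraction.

Total selections: C(18,7) = 31824.
Favorable selections (no more than 2 right-handers): C(8,0)·C(10,7) + C(8,1)·C(10,6) + C(8,2)·C(10,5) = 120 + 1680 + 7056 = 8856.
Probability = 8856/31824 = 123/442.

123/442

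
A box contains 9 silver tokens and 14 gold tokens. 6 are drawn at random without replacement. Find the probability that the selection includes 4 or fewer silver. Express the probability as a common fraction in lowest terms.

429/437

Total selections: C(23,6) = 100947.
Favorable selections (4 or fewer silver): C(9,0)·C(14,6) + C(9,1)·C(14,5) + C(9,2)·C(14,4) + C(9,3)·C(14,3) + C(9,4)·C(14,2) = 3003 + 18018 + 36036 + 30576 + 11466 = 99099.
Probability = 99099/100947 = 429/437.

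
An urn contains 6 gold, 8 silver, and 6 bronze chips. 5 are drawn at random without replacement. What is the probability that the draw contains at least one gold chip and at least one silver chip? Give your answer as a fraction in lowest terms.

187/228

There are C(20,5) = 15504 possible draws.
By inclusion-exclusion on the complements, draws missing all gold or all silver: C(14,5) + C(12,5) − C(6,5) = 2002 + 792 − 6 = 2788.
So draws with at least one of each: 15504 − 2788 = 12716, probability 12716/15504 = 187/228.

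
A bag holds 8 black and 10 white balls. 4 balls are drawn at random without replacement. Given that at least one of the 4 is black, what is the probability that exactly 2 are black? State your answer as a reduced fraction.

42/95

Work in counts. Selections with at least one black: C(18,4) − C(10,4) = 3060 − 210 = 2850.
Of those, selections where exactly 2 are black: C(8,2)·C(10,2) = 28·45 = 1260.
Conditional probability = 1260/2850 = 42/95.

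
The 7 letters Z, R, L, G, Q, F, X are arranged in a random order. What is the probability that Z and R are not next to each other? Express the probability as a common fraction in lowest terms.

5/7

There are 7! = 5040 arrangements.
Arrangements with Z and R adjacent: 2·6! = 1440.
So not adjacent: 5040 − 1440 = 3600, probability 3600/5040 = 5/7.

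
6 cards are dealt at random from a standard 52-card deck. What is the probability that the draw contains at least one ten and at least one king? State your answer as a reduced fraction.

There are C(52,6) = 20358520 possible draws.
By inclusion-exclusion on the complements, draws missing all tens or all kings: C(48,6) + C(48,6) − C(44,6) = 12271512 + 12271512 − 7059052 = 17483972.
So draws with at least one of each: 20358520 − 17483972 = 2874548, probability 2874548/20358520 = 718637/5089630.

718637/5089630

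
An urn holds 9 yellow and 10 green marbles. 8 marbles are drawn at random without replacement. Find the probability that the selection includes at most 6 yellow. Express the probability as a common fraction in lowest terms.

Total selections: C(19,8) = 75582.
Count the complement (more than 6 yellow): C(9,7)·C(10,1) + C(9,8)·C(10,0) = 360 + 9 = 369.
Probability = 1 − 369/75582 = 75213/75582 = 8357/8398.

8357/8398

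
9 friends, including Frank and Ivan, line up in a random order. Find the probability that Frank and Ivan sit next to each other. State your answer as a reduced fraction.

2/9

There are 9! = 362880 arrangements.
Treat Frank and Ivan as a block: 8! arrangements of the blocks × 2 orders within the block = 2·40320 = 80640.
Probability = 80640/362880 = 2/9.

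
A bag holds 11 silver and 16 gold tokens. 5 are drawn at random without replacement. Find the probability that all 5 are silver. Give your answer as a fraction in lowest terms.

77/13455

There are C(27,5) = 80730 possible selections.
Selections with all silver: C(11,5) = 462.
Probability = 462/80730 = 77/13455.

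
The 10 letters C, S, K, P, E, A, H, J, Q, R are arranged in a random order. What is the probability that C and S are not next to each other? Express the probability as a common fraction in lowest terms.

4/5

There are 10! = 3628800 arrangements.
Arrangements with C and S adjacent: 2·9! = 725760.
So not adjacent: 3628800 − 725760 = 2903040, probability 2903040/3628800 = 4/5.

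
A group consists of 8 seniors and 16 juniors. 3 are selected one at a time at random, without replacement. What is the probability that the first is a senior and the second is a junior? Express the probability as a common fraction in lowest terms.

16/69

Multiply the conditional probabilities at each draw: 8/24 · 16/23 = 128/552 = 16/69.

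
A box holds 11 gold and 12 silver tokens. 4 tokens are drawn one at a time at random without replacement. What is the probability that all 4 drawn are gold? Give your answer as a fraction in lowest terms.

Multiply the conditional probabilities at each draw: 11/23 · 10/22 · 9/21 · 8/20 = 7920/212520 = 6/161.

6/161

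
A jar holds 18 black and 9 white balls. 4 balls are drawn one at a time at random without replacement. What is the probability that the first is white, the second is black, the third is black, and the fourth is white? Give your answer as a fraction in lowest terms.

Multiply the conditional probabilities at each draw: 9/27 · 18/26 · 17/25 · 8/24 = 22032/421200 = 17/325.

17/325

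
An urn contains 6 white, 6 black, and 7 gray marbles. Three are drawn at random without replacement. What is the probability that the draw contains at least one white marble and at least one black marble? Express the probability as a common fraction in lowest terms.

144/323

There are C(19,3) = 969 possible draws.
By inclusion-exclusion on the complements, draws missing all white or all black: C(13,3) + C(13,3) − C(7,3) = 286 + 286 − 35 = 537.
So draws with at least one of each: 969 − 537 = 432, probability 432/969 = 144/323.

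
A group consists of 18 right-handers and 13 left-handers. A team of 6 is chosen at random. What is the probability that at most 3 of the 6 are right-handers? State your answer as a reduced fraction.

9427/18879

There are C(31,6) = 736281 ways to choose the 6.
Favorable selections (at most 3 right-handers): C(18,0)·C(13,6) + C(18,1)·C(13,5) + C(18,2)·C(13,4) + C(18,3)·C(13,3) = 1716 + 23166 + 109395 + 233376 = 367653.
Probability = 367653/736281 = 9427/18879.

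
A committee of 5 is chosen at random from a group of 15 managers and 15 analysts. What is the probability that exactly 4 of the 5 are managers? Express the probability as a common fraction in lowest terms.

25/174

Total number of selections: C(30,5) = 142506.
Selections with exactly 4 managers: choose 4 of the 15 managers and 1 of the 15 analysts, C(15,4)·C(15,1) = 1365·15 = 20475.
Probability = 20475/142506 = 25/174.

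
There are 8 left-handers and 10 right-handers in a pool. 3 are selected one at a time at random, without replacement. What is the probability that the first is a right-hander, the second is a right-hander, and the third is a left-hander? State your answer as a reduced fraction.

Multiply the conditional probabilities at each draw: 10/18 · 9/17 · 8/16 = 720/4896 = 5/34.

5/34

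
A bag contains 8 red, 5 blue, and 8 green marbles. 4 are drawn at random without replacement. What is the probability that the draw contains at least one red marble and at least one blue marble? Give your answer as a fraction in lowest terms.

704/1197

There are C(21,4) = 5985 possible draws.
By inclusion-exclusion on the complements, draws missing all red or all blue: C(13,4) + C(16,4) − C(8,4) = 715 + 1820 − 70 = 2465.
So draws with at least one of each: 5985 − 2465 = 3520, probability 3520/5985 = 704/1197.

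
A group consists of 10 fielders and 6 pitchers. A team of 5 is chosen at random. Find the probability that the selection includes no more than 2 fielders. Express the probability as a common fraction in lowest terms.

22/91

Total selections: C(16,5) = 4368.
Favorable selections (no more than 2 fielders): C(10,0)·C(6,5) + C(10,1)·C(6,4) + C(10,2)·C(6,3) = 6 + 150 + 900 = 1056.
Probability = 1056/4368 = 22/91.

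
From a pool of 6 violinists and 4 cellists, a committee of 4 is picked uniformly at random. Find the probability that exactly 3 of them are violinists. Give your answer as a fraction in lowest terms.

The sample space is all 4-subsets of the 10: C(10,4) = 210.
Selections with exactly 3 violinists: choose 3 of the 6 violinists and 1 of the 4 cellists, C(6,3)·C(4,1) = 20·4 = 80.
Probability = 80/210 = 8/21.

8/21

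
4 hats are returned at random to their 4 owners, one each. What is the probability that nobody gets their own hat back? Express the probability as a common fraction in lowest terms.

There are 4! = 24 assignments.
By inclusion-exclusion, assignments with no fixed points: C(4,0)·4! − C(4,1)·3! + C(4,2)·2! − C(4,3)·1! + C(4,4)·0! = 9.
Probability = 9/24 = 3/8.

3/8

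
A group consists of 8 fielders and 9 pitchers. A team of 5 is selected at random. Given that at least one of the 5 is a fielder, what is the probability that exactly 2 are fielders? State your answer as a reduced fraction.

168/433

Work in counts. Selections with at least one fielder: C(17,5) − C(9,5) = 6188 − 126 = 6062.
Of those, selections where exactly 2 are fielders: C(8,2)·C(9,3) = 28·84 = 2352.
Conditional probability = 2352/6062 = 168/433.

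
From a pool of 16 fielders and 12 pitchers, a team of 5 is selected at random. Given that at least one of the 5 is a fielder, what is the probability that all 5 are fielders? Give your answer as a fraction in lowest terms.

Work in counts. Selections with at least one fielder: C(28,5) − C(12,5) = 98280 − 792 = 97488.
Of those, selections where all 5 are fielders: C(16,5) = 4368.
Conditional probability = 4368/97488 = 91/2031.

91/2031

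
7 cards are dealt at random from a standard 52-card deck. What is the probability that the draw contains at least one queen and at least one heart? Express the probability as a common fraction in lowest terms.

53122231/133784560

There are C(52,7) = 133784560 possible draws.
By inclusion-exclusion on the complements, draws missing all queens or all hearts: C(48,7) + C(39,7) − C(36,7) = 73629072 + 15380937 − 8347680 = 80662329.
So draws with at least one of each: 133784560 − 80662329 = 53122231, probability 53122231/133784560.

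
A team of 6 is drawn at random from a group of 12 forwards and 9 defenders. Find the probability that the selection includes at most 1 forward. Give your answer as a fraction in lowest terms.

1/34

There are C(21,6) = 54264 ways to choose the 6.
Favorable selections (at most 1 forward): C(12,0)·C(9,6) + C(12,1)·C(9,5) = 84 + 1512 = 1596.
Probability = 1596/54264 = 1/34.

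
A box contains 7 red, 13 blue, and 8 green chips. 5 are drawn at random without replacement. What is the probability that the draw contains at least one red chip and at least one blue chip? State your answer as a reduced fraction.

103/135

There are C(28,5) = 98280 possible draws.
By inclusion-exclusion on the complements, draws missing all red or all blue: C(21,5) + C(15,5) − C(8,5) = 20349 + 3003 − 56 = 23296.
So draws with at least one of each: 98280 − 23296 = 74984, probability 74984/98280 = 103/135.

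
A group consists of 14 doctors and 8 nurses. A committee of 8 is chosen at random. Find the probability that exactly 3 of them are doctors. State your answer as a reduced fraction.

The sample space is all 8-subsets of the 22: C(22,8) = 319770.
Selections with exactly 3 doctors: choose 3 of the 14 doctors and 5 of the 8 nurses, C(14,3)·C(8,5) = 364·56 = 20384.
Probability = 20384/319770 = 10192/159885.

10192/159885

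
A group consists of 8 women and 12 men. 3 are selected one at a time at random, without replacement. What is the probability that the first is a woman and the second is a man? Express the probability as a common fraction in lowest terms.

24/95

Multiply the conditional probabilities at each draw: 8/20 · 12/19 = 96/380 = 24/95.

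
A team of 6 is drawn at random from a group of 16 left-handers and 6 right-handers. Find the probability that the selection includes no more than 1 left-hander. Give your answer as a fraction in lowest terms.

Total selections: C(22,6) = 74613.
Favorable selections (no more than 1 left-hander): C(16,0)·C(6,6) + C(16,1)·C(6,5) = 1 + 96 = 97.
Probability = 97/74613.

97/74613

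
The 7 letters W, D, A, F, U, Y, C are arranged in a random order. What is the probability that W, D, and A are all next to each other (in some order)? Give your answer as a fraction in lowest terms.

There are 7! = 5040 arrangements.
Treat the three as one block: 5! placements × 3! orders within the block = 120·6 = 720.
Probability = 720/5040 = 1/7.

1/7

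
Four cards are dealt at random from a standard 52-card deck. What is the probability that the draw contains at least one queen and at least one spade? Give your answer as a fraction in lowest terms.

52799/270725

There are C(52,4) = 270725 possible draws.
By inclusion-exclusion on the complements, draws missing all queens or all spades: C(48,4) + C(39,4) − C(36,4) = 194580 + 82251 − 58905 = 217926.
So draws with at least one of each: 270725 − 217926 = 52799, probability 52799/270725.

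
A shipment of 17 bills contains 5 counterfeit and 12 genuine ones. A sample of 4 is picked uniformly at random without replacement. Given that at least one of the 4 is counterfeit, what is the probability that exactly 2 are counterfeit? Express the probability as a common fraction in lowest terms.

132/377

Work in counts. Selections with at least one counterfeit: C(17,4) − C(12,4) = 2380 − 495 = 1885.
Of those, selections where exactly 2 are counterfeit: C(5,2)·C(12,2) = 10·66 = 660.
Conditional probability = 660/1885 = 132/377.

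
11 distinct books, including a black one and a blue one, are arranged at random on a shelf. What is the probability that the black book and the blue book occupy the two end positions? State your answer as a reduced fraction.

1/55

There are 11! = 39916800 arrangements.
Place the black book and the blue book at the ends in 2 ways, arrange the remaining 9 in 9! = 362880 ways: 2·362880 = 725760.
Probability = 725760/39916800 = 1/55.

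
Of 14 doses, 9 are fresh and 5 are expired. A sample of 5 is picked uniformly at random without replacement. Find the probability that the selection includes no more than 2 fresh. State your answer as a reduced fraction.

Total selections: C(14,5) = 2002.
Favorable selections (no more than 2 fresh): C(9,0)·C(5,5) + C(9,1)·C(5,4) + C(9,2)·C(5,3) = 1 + 45 + 360 = 406.
Probability = 406/2002 = 29/143.

29/143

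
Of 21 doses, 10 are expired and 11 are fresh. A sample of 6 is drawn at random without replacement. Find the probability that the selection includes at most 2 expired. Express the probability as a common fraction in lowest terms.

1661/4522

There are C(21,6) = 54264 ways to choose the 6.
Favorable selections (at most 2 expired): C(10,0)·C(11,6) + C(10,1)·C(11,5) + C(10,2)·C(11,4) = 462 + 4620 + 14850 = 19932.
Probability = 19932/54264 = 1661/4522.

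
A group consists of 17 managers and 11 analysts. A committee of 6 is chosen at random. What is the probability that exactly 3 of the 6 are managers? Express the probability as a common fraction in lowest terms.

1870/6279

There are C(28,6) = 376740 ways to choose 6 from 28.
Selections with exactly 3 managers: choose 3 of the 17 managers and 3 of the 11 analysts, C(17,3)·C(11,3) = 680·165 = 112200.
Probability = 112200/376740 = 1870/6279.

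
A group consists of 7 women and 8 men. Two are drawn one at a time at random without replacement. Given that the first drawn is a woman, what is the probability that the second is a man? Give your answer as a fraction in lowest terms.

After removing one woman, 14 remain: 6 women and 8 men.
So the probability the next is a man is 8/14 = 4/7.

4/7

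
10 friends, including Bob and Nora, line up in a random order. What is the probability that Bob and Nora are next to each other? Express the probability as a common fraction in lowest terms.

1/5

There are 10! = 3628800 arrangements.
Treat Bob and Nora as a block: 9! arrangements of the blocks × 2 orders within the block = 2·362880 = 725760.
Probability = 725760/3628800 = 1/5.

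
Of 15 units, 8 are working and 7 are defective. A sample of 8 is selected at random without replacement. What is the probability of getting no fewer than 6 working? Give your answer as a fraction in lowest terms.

43/429

There are C(15,8) = 6435 ways to choose the 8.
Favorable selections (no fewer than 6 working): C(8,6)·C(7,2) + C(8,7)·C(7,1) + C(8,8)·C(7,0) = 588 + 56 + 1 = 645.
Probability = 645/6435 = 43/429.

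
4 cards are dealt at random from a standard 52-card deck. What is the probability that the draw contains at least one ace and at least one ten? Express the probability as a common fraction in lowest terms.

There are C(52,4) = 270725 possible draws.
By inclusion-exclusion on the complements, draws missing all aces or all tens: C(48,4) + C(48,4) − C(44,4) = 194580 + 194580 − 135751 = 253409.
So draws with at least one of each: 270725 − 253409 = 17316, probability 17316/270725 = 1332/20825.

1332/20825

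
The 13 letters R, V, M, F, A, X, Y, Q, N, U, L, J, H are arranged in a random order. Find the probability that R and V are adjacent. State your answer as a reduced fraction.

2/13

There are 13! = 6227020800 arrangements.
Treat R and V as a block: 12! arrangements of the blocks × 2 orders within the block = 2·479001600 = 958003200.
Probability = 958003200/6227020800 = 2/13.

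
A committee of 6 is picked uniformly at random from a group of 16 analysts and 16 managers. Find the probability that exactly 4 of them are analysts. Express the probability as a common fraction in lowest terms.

650/2697

The sample space is all 6-subsets of the 32: C(32,6) = 906192.
Selections with exactly 4 analysts: choose 4 of the 16 analysts and 2 of the 16 managers, C(16,4)·C(16,2) = 1820·120 = 218400.
Probability = 218400/906192 = 650/2697.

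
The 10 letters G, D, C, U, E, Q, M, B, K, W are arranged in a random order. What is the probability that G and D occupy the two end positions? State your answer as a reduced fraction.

There are 10! = 3628800 arrangements.
Place G and D at the ends in 2 ways, arrange the remaining 8 in 8! = 40320 ways: 2·40320 = 80640.
Probability = 80640/3628800 = 1/45.

1/45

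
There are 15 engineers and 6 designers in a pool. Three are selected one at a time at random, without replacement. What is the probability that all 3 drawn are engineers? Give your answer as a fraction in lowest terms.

13/38

Multiply the conditional probabilities at each draw: 15/21 · 14/20 · 13/19 = 2730/7980 = 13/38.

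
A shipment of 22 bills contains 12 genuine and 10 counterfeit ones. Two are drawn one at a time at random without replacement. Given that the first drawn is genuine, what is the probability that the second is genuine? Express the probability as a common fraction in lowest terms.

After removing one genuine, 21 remain: 11 genuine and 10 counterfeit.
So the probability the next is genuine is 11/21.

11/21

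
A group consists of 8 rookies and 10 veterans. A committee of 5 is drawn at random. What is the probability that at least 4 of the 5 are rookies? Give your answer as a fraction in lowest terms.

3/34

Total selections: C(18,5) = 8568.
Favorable selections (at least 4 rookies): C(8,4)·C(10,1) + C(8,5)·C(10,0) = 700 + 56 = 756.
Probability = 756/8568 = 3/34.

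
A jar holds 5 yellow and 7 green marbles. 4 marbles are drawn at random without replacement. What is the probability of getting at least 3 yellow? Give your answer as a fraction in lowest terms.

5/33

Total selections: C(12,4) = 495.
Favorable selections (at least 3 yellow): C(5,3)·C(7,1) + C(5,4)·C(7,0) = 70 + 5 = 75.
Probability = 75/495 = 5/33.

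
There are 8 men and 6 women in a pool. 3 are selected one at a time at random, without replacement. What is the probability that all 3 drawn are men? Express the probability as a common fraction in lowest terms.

Multiply the conditional probabilities at each draw: 8/14 · 7/13 · 6/12 = 336/2184 = 2/13.

2/13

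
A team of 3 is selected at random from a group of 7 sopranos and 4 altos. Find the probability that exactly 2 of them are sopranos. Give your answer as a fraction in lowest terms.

The sample space is all 3-subsets of the 11: C(11,3) = 165.
Selections with exactly 2 sopranos: choose 2 of the 7 sopranos and 1 of the 4 altos, C(7,2)·C(4,1) = 21·4 = 84.
Probability = 84/165 = 28/55.

28/55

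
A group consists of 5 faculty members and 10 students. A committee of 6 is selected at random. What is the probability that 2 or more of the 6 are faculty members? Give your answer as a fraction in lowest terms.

Total selections: C(15,6) = 5005.
Count the complement (fewer than 2 faculty members): C(5,0)·C(10,6) + C(5,1)·C(10,5) = 210 + 1260 = 1470.
Probability = 1 − 1470/5005 = 3535/5005 = 101/143.

101/143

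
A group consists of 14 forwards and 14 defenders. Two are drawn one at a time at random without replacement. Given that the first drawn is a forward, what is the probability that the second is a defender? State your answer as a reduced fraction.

After removing one forward, 27 remain: 13 forwards and 14 defenders.
So the probability the next is a defender is 14/27.

14/27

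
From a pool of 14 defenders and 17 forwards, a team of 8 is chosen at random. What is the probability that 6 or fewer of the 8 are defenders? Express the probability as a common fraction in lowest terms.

There are C(31,8) = 7888725 ways to choose the 8.
Count the complement (more than 6 defenders): C(14,7)·C(17,1) + C(14,8)·C(17,0) = 58344 + 3003 = 61347.
Probability = 1 − 61347/7888725 = 7827378/7888725 = 200702/202275.

200702/202275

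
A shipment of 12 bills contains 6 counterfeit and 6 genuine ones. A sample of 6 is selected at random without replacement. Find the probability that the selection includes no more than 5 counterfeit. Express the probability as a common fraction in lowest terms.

There are C(12,6) = 924 ways to choose the 6.
The complement is exactly 6 counterfeit: C(6,6)·C(6,0) = 1.
Probability = 1 − 1/924 = 923/924.

923/924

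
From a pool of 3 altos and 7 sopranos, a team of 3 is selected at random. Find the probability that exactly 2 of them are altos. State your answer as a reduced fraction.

7/40

The sample space is all 3-subsets of the 10: C(10,3) = 120.
Selections with exactly 2 altos: choose 2 of the 3 altos and 1 of the 7 sopranos, C(3,2)·C(7,1) = 3·7 = 21.
Probability = 21/120 = 7/40.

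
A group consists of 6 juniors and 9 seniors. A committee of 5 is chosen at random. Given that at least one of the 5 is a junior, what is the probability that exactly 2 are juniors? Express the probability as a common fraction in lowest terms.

60/137

Work in counts. Selections with at least one junior: C(15,5) − C(9,5) = 3003 − 126 = 2877.
Of those, selections where exactly 2 are juniors: C(6,2)·C(9,3) = 15·84 = 1260.
Conditional probability = 1260/2877 = 60/137.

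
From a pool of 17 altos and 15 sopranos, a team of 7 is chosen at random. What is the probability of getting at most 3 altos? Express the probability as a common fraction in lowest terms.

3433/8091

Total selections: C(32,7) = 3365856.
Favorable selections (at most 3 altos): C(17,0)·C(15,7) + C(17,1)·C(15,6) + C(17,2)·C(15,5) + C(17,3)·C(15,4) = 6435 + 85085 + 408408 + 928200 = 1428128.
Probability = 1428128/3365856 = 3433/8091.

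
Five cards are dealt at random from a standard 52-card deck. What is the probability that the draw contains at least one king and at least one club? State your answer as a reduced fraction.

There are C(52,5) = 2598960 possible draws.
By inclusion-exclusion on the complements, draws missing all kings or all clubs: C(48,5) + C(39,5) − C(36,5) = 1712304 + 575757 − 376992 = 1911069.
So draws with at least one of each: 2598960 − 1911069 = 687891, probability 687891/2598960 = 229297/866320.

229297/866320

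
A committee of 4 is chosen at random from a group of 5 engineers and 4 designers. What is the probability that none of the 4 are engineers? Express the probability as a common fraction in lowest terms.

1/126

There are C(9,4) = 126 possible selections.
Selections with no engineers (all designers): C(4,4) = 1.
Probability = 1/126.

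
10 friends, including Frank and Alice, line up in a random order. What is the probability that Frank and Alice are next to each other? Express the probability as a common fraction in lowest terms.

1/5

There are 10! = 3628800 arrangements.
Treat Frank and Alice as a block: 9! arrangements of the blocks × 2 orders within the block = 2·362880 = 725760.
Probability = 725760/3628800 = 1/5.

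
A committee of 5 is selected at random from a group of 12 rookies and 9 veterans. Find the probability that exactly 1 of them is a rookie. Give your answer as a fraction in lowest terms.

24/323

The sample space is all 5-subsets of the 21: C(21,5) = 20349.
Selections with exactly 1 rookie: choose 1 of the 12 rookies and 4 of the 9 veterans, C(12,1)·C(9,4) = 12·126 = 1512.
Probability = 1512/20349 = 24/323.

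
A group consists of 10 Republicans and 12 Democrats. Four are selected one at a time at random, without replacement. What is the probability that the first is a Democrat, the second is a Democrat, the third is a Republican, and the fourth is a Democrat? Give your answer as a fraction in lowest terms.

Multiply the conditional probabilities at each draw: 12/22 · 11/21 · 10/20 · 10/19 = 13200/175560 = 10/133.

10/133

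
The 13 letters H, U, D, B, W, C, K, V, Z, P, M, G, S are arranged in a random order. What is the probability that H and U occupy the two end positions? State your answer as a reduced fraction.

1/78

There are 13! = 6227020800 arrangements.
Place H and U at the ends in 2 ways, arrange the remaining 11 in 11! = 39916800 ways: 2·39916800 = 79833600.
Probability = 79833600/6227020800 = 1/78.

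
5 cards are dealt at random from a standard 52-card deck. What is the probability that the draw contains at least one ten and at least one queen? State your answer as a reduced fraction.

There are C(52,5) = 2598960 possible draws.
By inclusion-exclusion on the complements, draws missing all tens or all queens: C(48,5) + C(48,5) − C(44,5) = 1712304 + 1712304 − 1086008 = 2338600.
So draws with at least one of each: 2598960 − 2338600 = 260360, probability 260360/2598960 = 6509/64974.

6509/64974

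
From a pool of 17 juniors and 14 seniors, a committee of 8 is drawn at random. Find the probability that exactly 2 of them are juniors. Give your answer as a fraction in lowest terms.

The sample space is all 8-subsets of the 31: C(31,8) = 7888725.
Selections with exactly 2 juniors: choose 2 of the 17 juniors and 6 of the 14 seniors, C(17,2)·C(14,6) = 136·3003 = 408408.
Probability = 408408/7888725 = 10472/202275.

10472/202275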